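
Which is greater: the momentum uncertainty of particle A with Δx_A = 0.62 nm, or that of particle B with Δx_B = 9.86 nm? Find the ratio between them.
Particle A has the larger minimum momentum uncertainty, by a factor of 15.90.

For each particle, the minimum momentum uncertainty is Δp_min = ℏ/(2Δx):

Particle A: Δp_A = ℏ/(2×6.200e-10 m) = 8.505e-26 kg·m/s
Particle B: Δp_B = ℏ/(2×9.860e-09 m) = 5.348e-27 kg·m/s

Ratio: Δp_A/Δp_B = 15.90

Since Δp_min ∝ 1/Δx, the particle with smaller position uncertainty (A) has larger momentum uncertainty.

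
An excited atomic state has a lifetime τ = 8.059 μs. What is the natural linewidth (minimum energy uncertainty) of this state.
40.837 peV

Using the energy-time uncertainty principle:
ΔEΔt ≥ ℏ/2

The lifetime τ represents the time uncertainty Δt.
The natural linewidth (minimum energy uncertainty) is:

ΔE = ℏ/(2τ)
ΔE = (1.055e-34 J·s) / (2 × 8.059e-06 s)
ΔE = 6.543e-30 J = 40.837 peV

This natural linewidth limits the precision of spectroscopic measurements.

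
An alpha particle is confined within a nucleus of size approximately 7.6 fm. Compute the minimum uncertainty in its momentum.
6.938 × 10^-21 kg·m/s

Using the Heisenberg uncertainty principle:
ΔxΔp ≥ ℏ/2

With Δx ≈ L = 7.600e-15 m (the confinement size):
Δp_min = ℏ/(2Δx)
Δp_min = (1.055e-34 J·s) / (2 × 7.600e-15 m)
Δp_min = 6.938e-21 kg·m/s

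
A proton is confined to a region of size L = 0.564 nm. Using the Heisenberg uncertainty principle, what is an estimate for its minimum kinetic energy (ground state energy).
16.308 μeV

Using the uncertainty principle to estimate ground state energy:

1. The position uncertainty is approximately the confinement size:
   Δx ≈ L = 5.640e-10 m

2. From ΔxΔp ≥ ℏ/2, the minimum momentum uncertainty is:
   Δp ≈ ℏ/(2L) = 9.349e-26 kg·m/s

3. The kinetic energy is approximately:
   KE ≈ (Δp)²/(2m) = (9.349e-26)²/(2 × 1.673e-27 kg)
   KE ≈ 2.613e-24 J = 16.308 μeV

This is an order-of-magnitude estimate of the ground state energy.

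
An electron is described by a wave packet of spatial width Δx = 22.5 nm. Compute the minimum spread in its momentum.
2.343 × 10^-27 kg·m/s

For a wave packet, the spatial width Δx and momentum spread Δp are related by the uncertainty principle:
ΔxΔp ≥ ℏ/2

The minimum momentum spread is:
Δp_min = ℏ/(2Δx)
Δp_min = (1.055e-34 J·s) / (2 × 2.250e-08 m)
Δp_min = 2.343e-27 kg·m/s

A wave packet cannot have both a well-defined position and well-defined momentum.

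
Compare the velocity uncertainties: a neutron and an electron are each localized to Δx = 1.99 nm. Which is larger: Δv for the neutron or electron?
The electron has the larger minimum velocity uncertainty, by a ratio of 1838.7.

For both particles, Δp_min = ℏ/(2Δx) = 2.650e-26 kg·m/s (same for both).

The velocity uncertainty is Δv = Δp/m:
- neutron: Δv = 2.650e-26 / 1.675e-27 = 1.582e+01 m/s = 15.820 m/s
- electron: Δv = 2.650e-26 / 9.109e-31 = 2.909e+04 m/s = 29.087 km/s

Ratio: 2.909e+04 / 1.582e+01 = 1838.7

The lighter particle has larger velocity uncertainty because Δv ∝ 1/m.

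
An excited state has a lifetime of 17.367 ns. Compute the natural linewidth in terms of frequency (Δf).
4.582 MHz

Using the energy-time uncertainty principle and E = hf:
ΔEΔt ≥ ℏ/2
hΔf·Δt ≥ ℏ/2

The minimum frequency uncertainty is:
Δf = ℏ/(2hτ) = 1/(4πτ)
Δf = 1/(4π × 1.737e-08 s)
Δf = 4.582e+06 Hz = 4.582 MHz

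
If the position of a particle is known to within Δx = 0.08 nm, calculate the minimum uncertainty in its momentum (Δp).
6.591 × 10^-25 kg·m/s

Using the Heisenberg uncertainty principle:
ΔxΔp ≥ ℏ/2

The minimum uncertainty in momentum is:
Δp_min = ℏ/(2Δx)
Δp_min = (1.055e-34 J·s) / (2 × 8.000e-11 m)
Δp_min = 6.591e-25 kg·m/s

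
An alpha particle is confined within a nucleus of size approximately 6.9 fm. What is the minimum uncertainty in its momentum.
7.642 × 10^-21 kg·m/s

Using the Heisenberg uncertainty principle:
ΔxΔp ≥ ℏ/2

With Δx ≈ L = 6.900e-15 m (the confinement size):
Δp_min = ℏ/(2Δx)
Δp_min = (1.055e-34 J·s) / (2 × 6.900e-15 m)
Δp_min = 7.642e-21 kg·m/s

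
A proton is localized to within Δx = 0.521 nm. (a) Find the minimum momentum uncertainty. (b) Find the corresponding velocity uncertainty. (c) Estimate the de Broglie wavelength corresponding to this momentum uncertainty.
(a) Δp_min = 1.012 × 10^-25 kg·m/s
(b) Δv_min = 60.508 m/s
(c) λ_dB = 6.547 nm

Step-by-step:

(a) From the uncertainty principle:
Δp_min = ℏ/(2Δx) = (1.055e-34 J·s)/(2 × 5.210e-10 m) = 1.012e-25 kg·m/s

(b) The velocity uncertainty:
Δv = Δp/m = (1.012e-25 kg·m/s)/(1.673e-27 kg) = 6.051e+01 m/s = 60.508 m/s

(c) The de Broglie wavelength for this momentum:
λ = h/p = (6.626e-34 J·s)/(1.012e-25 kg·m/s) = 6.547e-09 m = 6.547 nm

Note: The de Broglie wavelength is comparable to the localization size, as expected from wave-particle duality.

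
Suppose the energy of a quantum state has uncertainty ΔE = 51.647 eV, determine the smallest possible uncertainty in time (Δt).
6.372 as

Using the energy-time uncertainty principle:
ΔEΔt ≥ ℏ/2

The minimum uncertainty in time is:
Δt_min = ℏ/(2ΔE)
Δt_min = (1.055e-34 J·s) / (2 × 8.275e-18 J)
Δt_min = 6.372e-18 s = 6.372 as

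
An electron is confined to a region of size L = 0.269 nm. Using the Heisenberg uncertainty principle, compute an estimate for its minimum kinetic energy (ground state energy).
131.631 meV

Using the uncertainty principle to estimate ground state energy:

1. The position uncertainty is approximately the confinement size:
   Δx ≈ L = 2.690e-10 m

2. From ΔxΔp ≥ ℏ/2, the minimum momentum uncertainty is:
   Δp ≈ ℏ/(2L) = 1.960e-25 kg·m/s

3. The kinetic energy is approximately:
   KE ≈ (Δp)²/(2m) = (1.960e-25)²/(2 × 9.109e-31 kg)
   KE ≈ 2.109e-20 J = 131.631 meV

This is an order-of-magnitude estimate of the ground state energy.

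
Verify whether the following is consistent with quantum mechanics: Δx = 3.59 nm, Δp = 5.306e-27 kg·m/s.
No, it violates the uncertainty principle (impossible measurement).

Calculate the product ΔxΔp:
ΔxΔp = (3.590e-09 m) × (5.306e-27 kg·m/s)
ΔxΔp = 1.905e-35 J·s

Compare to the minimum allowed value ℏ/2:
ℏ/2 = 5.273e-35 J·s

Since ΔxΔp = 1.905e-35 J·s < 5.273e-35 J·s = ℏ/2,
the measurement violates the uncertainty principle.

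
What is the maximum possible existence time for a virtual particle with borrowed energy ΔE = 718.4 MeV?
4.581 × 10^-25 s

Using the energy-time uncertainty principle:
ΔEΔt ≥ ℏ/2

For a virtual particle borrowing energy ΔE, the maximum lifetime is:
Δt_max = ℏ/(2ΔE)

Converting energy:
ΔE = 718.4 MeV = 1.151e-10 J

Δt_max = (1.055e-34 J·s) / (2 × 1.151e-10 J)
Δt_max = 4.581e-25 s = 4.581 × 10^-25 s

Virtual particles with higher borrowed energy exist for shorter times.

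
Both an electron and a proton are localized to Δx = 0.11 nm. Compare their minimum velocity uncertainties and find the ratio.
The electron has the larger minimum velocity uncertainty, by a ratio of 1836.2.

For both particles, Δp_min = ℏ/(2Δx) = 4.794e-25 kg·m/s (same for both).

The velocity uncertainty is Δv = Δp/m:
- electron: Δv = 4.794e-25 / 9.109e-31 = 5.262e+05 m/s = 526.217 km/s
- proton: Δv = 4.794e-25 / 1.673e-27 = 2.866e+02 m/s = 286.586 m/s

Ratio: 5.262e+05 / 2.866e+02 = 1836.2

The lighter particle has larger velocity uncertainty because Δv ∝ 1/m.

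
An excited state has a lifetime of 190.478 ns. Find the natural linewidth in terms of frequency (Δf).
417.778 kHz

Using the energy-time uncertainty principle and E = hf:
ΔEΔt ≥ ℏ/2
hΔf·Δt ≥ ℏ/2

The minimum frequency uncertainty is:
Δf = ℏ/(2hτ) = 1/(4πτ)
Δf = 1/(4π × 1.905e-07 s)
Δf = 4.178e+05 Hz = 417.778 kHz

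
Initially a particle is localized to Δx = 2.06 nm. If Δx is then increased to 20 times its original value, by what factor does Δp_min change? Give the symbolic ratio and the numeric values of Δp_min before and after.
Original Δp_min = 2.560 × 10^-26 kg·m/s; new Δp'_min = 1.280 × 10^-27 kg·m/s; ratio Δp'_min/Δp_min = 1/20.

From the uncertainty principle ΔxΔp ≥ ℏ/2, the minimum momentum uncertainty is Δp_min = ℏ/(2Δx).

Original (Δx = 2.06 nm = 2.060e-09 m):
Δp_min = (1.055e-34 J·s)/(2 × 2.060e-09 m) = 2.560e-26 kg·m/s

When Δx → 20Δx:
Δp'_min = ℏ/(2 × 20Δx) = (1/20) × ℏ/(2Δx) = (1/20) × Δp_min
Δp'_min = 1/20 × 2.560e-26 kg·m/s = 1.280e-27 kg·m/s

Since Δp_min ∝ 1/Δx, when Δx is increased to 20 times its original value, Δp_min decreases to 1/20 of its original value.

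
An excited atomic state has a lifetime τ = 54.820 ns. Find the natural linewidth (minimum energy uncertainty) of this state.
6.003 neV

Using the energy-time uncertainty principle:
ΔEΔt ≥ ℏ/2

The lifetime τ represents the time uncertainty Δt.
The natural linewidth (minimum energy uncertainty) is:

ΔE = ℏ/(2τ)
ΔE = (1.055e-34 J·s) / (2 × 5.482e-08 s)
ΔE = 9.618e-28 J = 6.003 neV

This natural linewidth limits the precision of spectroscopic measurements.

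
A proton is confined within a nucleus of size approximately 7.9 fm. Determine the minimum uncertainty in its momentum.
6.675 × 10^-21 kg·m/s

Using the Heisenberg uncertainty principle:
ΔxΔp ≥ ℏ/2

With Δx ≈ L = 7.900e-15 m (the confinement size):
Δp_min = ℏ/(2Δx)
Δp_min = (1.055e-34 J·s) / (2 × 7.900e-15 m)
Δp_min = 6.675e-21 kg·m/s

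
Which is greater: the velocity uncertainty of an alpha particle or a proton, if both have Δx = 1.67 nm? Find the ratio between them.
The proton has the larger minimum velocity uncertainty, by a ratio of 4.0.

For both particles, Δp_min = ℏ/(2Δx) = 3.157e-26 kg·m/s (same for both).

The velocity uncertainty is Δv = Δp/m:
- alpha particle: Δv = 3.157e-26 / 6.645e-27 = 4.752e+00 m/s = 4.752 m/s
- proton: Δv = 3.157e-26 / 1.673e-27 = 1.888e+01 m/s = 18.877 m/s

Ratio: 1.888e+01 / 4.752e+00 = 4.0

The lighter particle has larger velocity uncertainty because Δv ∝ 1/m.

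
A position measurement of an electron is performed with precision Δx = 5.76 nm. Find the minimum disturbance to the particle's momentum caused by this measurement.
9.154 × 10^-27 kg·m/s

The uncertainty principle implies that measuring position disturbs momentum:
ΔxΔp ≥ ℏ/2

When we measure position with precision Δx, we necessarily introduce a momentum uncertainty:
Δp ≥ ℏ/(2Δx)
Δp_min = (1.055e-34 J·s) / (2 × 5.760e-09 m)
Δp_min = 9.154e-27 kg·m/s

The more precisely we measure position, the greater the momentum disturbance.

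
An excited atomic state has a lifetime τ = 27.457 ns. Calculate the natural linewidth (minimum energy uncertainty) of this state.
11.986 neV

Using the energy-time uncertainty principle:
ΔEΔt ≥ ℏ/2

The lifetime τ represents the time uncertainty Δt.
The natural linewidth (minimum energy uncertainty) is:

ΔE = ℏ/(2τ)
ΔE = (1.055e-34 J·s) / (2 × 2.746e-08 s)
ΔE = 1.920e-27 J = 11.986 neV

This natural linewidth limits the precision of spectroscopic measurements.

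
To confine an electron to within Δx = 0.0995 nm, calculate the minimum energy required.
962.092 meV

Localizing a particle requires giving it sufficient momentum uncertainty:

1. From uncertainty principle: Δp ≥ ℏ/(2Δx)
   Δp_min = (1.055e-34 J·s) / (2 × 9.950e-11 m)
   Δp_min = 5.299e-25 kg·m/s

2. This momentum uncertainty corresponds to kinetic energy:
   KE ≈ (Δp)²/(2m) = (5.299e-25)²/(2 × 9.109e-31 kg)
   KE = 1.541e-19 J = 962.092 meV

Tighter localization requires more energy.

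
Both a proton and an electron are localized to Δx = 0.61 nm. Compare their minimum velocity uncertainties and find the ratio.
The electron has the larger minimum velocity uncertainty, by a ratio of 1836.2.

For both particles, Δp_min = ℏ/(2Δx) = 8.644e-26 kg·m/s (same for both).

The velocity uncertainty is Δv = Δp/m:
- proton: Δv = 8.644e-26 / 1.673e-27 = 5.168e+01 m/s = 51.680 m/s
- electron: Δv = 8.644e-26 / 9.109e-31 = 9.489e+04 m/s = 94.892 km/s

Ratio: 9.489e+04 / 5.168e+01 = 1836.2

The lighter particle has larger velocity uncertainty because Δv ∝ 1/m.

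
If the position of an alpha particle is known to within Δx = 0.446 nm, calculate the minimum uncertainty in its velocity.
17.793 m/s

Using the Heisenberg uncertainty principle and Δp = mΔv:
ΔxΔp ≥ ℏ/2
Δx(mΔv) ≥ ℏ/2

The minimum uncertainty in velocity is:
Δv_min = ℏ/(2mΔx)
Δv_min = (1.055e-34 J·s) / (2 × 6.645e-27 kg × 4.460e-10 m)
Δv_min = 1.779e+01 m/s = 17.793 m/s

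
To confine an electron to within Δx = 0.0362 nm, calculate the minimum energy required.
7.269 eV

Localizing a particle requires giving it sufficient momentum uncertainty:

1. From uncertainty principle: Δp ≥ ℏ/(2Δx)
   Δp_min = (1.055e-34 J·s) / (2 × 3.620e-11 m)
   Δp_min = 1.457e-24 kg·m/s

2. This momentum uncertainty corresponds to kinetic energy:
   KE ≈ (Δp)²/(2m) = (1.457e-24)²/(2 × 9.109e-31 kg)
   KE = 1.165e-18 J = 7.269 eV

Tighter localization requires more energy.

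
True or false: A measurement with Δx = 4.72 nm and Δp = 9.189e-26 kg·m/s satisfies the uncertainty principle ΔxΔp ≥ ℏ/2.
Yes, it satisfies the uncertainty principle.

Calculate the product ΔxΔp:
ΔxΔp = (4.720e-09 m) × (9.189e-26 kg·m/s)
ΔxΔp = 4.337e-34 J·s

Compare to the minimum allowed value ℏ/2:
ℏ/2 = 5.273e-35 J·s

Since ΔxΔp = 4.337e-34 J·s ≥ 5.273e-35 J·s = ℏ/2,
the measurement satisfies the uncertainty principle.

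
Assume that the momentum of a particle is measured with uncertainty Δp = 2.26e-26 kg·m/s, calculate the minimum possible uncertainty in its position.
2.333 nm

Using the Heisenberg uncertainty principle:
ΔxΔp ≥ ℏ/2

The minimum uncertainty in position is:
Δx_min = ℏ/(2Δp)
Δx_min = (1.055e-34 J·s) / (2 × 2.260e-26 kg·m/s)
Δx_min = 2.333e-09 m = 2.333 nm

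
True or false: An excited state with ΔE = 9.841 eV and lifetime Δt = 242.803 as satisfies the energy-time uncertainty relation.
Yes, it satisfies the uncertainty relation.

Calculate the product ΔEΔt:
ΔE = 9.841 eV = 1.577e-18 J
ΔEΔt = (1.577e-18 J) × (2.428e-16 s)
ΔEΔt = 3.828e-34 J·s

Compare to the minimum allowed value ℏ/2:
ℏ/2 = 5.273e-35 J·s

Since ΔEΔt = 3.828e-34 J·s ≥ 5.273e-35 J·s = ℏ/2,
this satisfies the uncertainty relation.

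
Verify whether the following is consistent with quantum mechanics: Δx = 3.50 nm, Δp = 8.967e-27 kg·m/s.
No, it violates the uncertainty principle (impossible measurement).

Calculate the product ΔxΔp:
ΔxΔp = (3.500e-09 m) × (8.967e-27 kg·m/s)
ΔxΔp = 3.138e-35 J·s

Compare to the minimum allowed value ℏ/2:
ℏ/2 = 5.273e-35 J·s

Since ΔxΔp = 3.138e-35 J·s < 5.273e-35 J·s = ℏ/2,
the measurement violates the uncertainty principle.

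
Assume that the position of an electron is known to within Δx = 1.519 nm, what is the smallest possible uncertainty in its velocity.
38.107 km/s

Using the Heisenberg uncertainty principle and Δp = mΔv:
ΔxΔp ≥ ℏ/2
Δx(mΔv) ≥ ℏ/2

The minimum uncertainty in velocity is:
Δv_min = ℏ/(2mΔx)
Δv_min = (1.055e-34 J·s) / (2 × 9.109e-31 kg × 1.519e-09 m)
Δv_min = 3.811e+04 m/s = 38.107 km/s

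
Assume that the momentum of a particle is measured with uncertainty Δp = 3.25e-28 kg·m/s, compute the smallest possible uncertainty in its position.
162.242 nm

Using the Heisenberg uncertainty principle:
ΔxΔp ≥ ℏ/2

The minimum uncertainty in position is:
Δx_min = ℏ/(2Δp)
Δx_min = (1.055e-34 J·s) / (2 × 3.250e-28 kg·m/s)
Δx_min = 1.622e-07 m = 162.242 nm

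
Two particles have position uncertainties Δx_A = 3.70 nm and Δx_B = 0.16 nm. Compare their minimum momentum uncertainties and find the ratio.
Particle B has the larger minimum momentum uncertainty, by a factor of 23.13.

For each particle, the minimum momentum uncertainty is Δp_min = ℏ/(2Δx):

Particle A: Δp_A = ℏ/(2×3.700e-09 m) = 1.425e-26 kg·m/s
Particle B: Δp_B = ℏ/(2×1.600e-10 m) = 3.296e-25 kg·m/s

Ratio: Δp_B/Δp_A = 23.13

Since Δp_min ∝ 1/Δx, the particle with smaller position uncertainty (B) has larger momentum uncertainty.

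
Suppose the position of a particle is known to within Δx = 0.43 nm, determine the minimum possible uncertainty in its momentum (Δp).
1.226 × 10^-25 kg·m/s

Using the Heisenberg uncertainty principle:
ΔxΔp ≥ ℏ/2

The minimum uncertainty in momentum is:
Δp_min = ℏ/(2Δx)
Δp_min = (1.055e-34 J·s) / (2 × 4.300e-10 m)
Δp_min = 1.226e-25 kg·m/s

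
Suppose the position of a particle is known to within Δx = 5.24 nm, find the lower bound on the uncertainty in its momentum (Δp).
1.006 × 10^-26 kg·m/s

Using the Heisenberg uncertainty principle:
ΔxΔp ≥ ℏ/2

The minimum uncertainty in momentum is:
Δp_min = ℏ/(2Δx)
Δp_min = (1.055e-34 J·s) / (2 × 5.240e-09 m)
Δp_min = 1.006e-26 kg·m/s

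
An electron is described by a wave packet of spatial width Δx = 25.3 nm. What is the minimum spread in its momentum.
2.084 × 10^-27 kg·m/s

For a wave packet, the spatial width Δx and momentum spread Δp are related by the uncertainty principle:
ΔxΔp ≥ ℏ/2

The minimum momentum spread is:
Δp_min = ℏ/(2Δx)
Δp_min = (1.055e-34 J·s) / (2 × 2.530e-08 m)
Δp_min = 2.084e-27 kg·m/s

A wave packet cannot have both a well-defined position and well-defined momentum.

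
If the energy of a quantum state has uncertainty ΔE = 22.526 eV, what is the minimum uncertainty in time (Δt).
14.610 as

Using the energy-time uncertainty principle:
ΔEΔt ≥ ℏ/2

The minimum uncertainty in time is:
Δt_min = ℏ/(2ΔE)
Δt_min = (1.055e-34 J·s) / (2 × 3.609e-18 J)
Δt_min = 1.461e-17 s = 14.610 as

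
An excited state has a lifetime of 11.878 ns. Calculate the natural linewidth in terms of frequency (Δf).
6.700 MHz

Using the energy-time uncertainty principle and E = hf:
ΔEΔt ≥ ℏ/2
hΔf·Δt ≥ ℏ/2

The minimum frequency uncertainty is:
Δf = ℏ/(2hτ) = 1/(4πτ)
Δf = 1/(4π × 1.188e-08 s)
Δf = 6.700e+06 Hz = 6.700 MHz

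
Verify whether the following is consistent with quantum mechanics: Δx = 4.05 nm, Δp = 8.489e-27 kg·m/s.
No, it violates the uncertainty principle (impossible measurement).

Calculate the product ΔxΔp:
ΔxΔp = (4.050e-09 m) × (8.489e-27 kg·m/s)
ΔxΔp = 3.438e-35 J·s

Compare to the minimum allowed value ℏ/2:
ℏ/2 = 5.273e-35 J·s

Since ΔxΔp = 3.438e-35 J·s < 5.273e-35 J·s = ℏ/2,
the measurement violates the uncertainty principle.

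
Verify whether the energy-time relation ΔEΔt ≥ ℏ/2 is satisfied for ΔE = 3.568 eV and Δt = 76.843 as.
No, it violates the uncertainty relation.

Calculate the product ΔEΔt:
ΔE = 3.568 eV = 5.717e-19 J
ΔEΔt = (5.717e-19 J) × (7.684e-17 s)
ΔEΔt = 4.393e-35 J·s

Compare to the minimum allowed value ℏ/2:
ℏ/2 = 5.273e-35 J·s

Since ΔEΔt = 4.393e-35 J·s < 5.273e-35 J·s = ℏ/2,
this violates the uncertainty relation.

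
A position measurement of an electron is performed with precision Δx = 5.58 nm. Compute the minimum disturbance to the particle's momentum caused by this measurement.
9.450 × 10^-27 kg·m/s

The uncertainty principle implies that measuring position disturbs momentum:
ΔxΔp ≥ ℏ/2

When we measure position with precision Δx, we necessarily introduce a momentum uncertainty:
Δp ≥ ℏ/(2Δx)
Δp_min = (1.055e-34 J·s) / (2 × 5.580e-09 m)
Δp_min = 9.450e-27 kg·m/s

The more precisely we measure position, the greater the momentum disturbance.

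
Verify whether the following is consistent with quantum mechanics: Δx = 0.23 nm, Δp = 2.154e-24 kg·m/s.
Yes, it satisfies the uncertainty principle.

Calculate the product ΔxΔp:
ΔxΔp = (2.300e-10 m) × (2.154e-24 kg·m/s)
ΔxΔp = 4.954e-34 J·s

Compare to the minimum allowed value ℏ/2:
ℏ/2 = 5.273e-35 J·s

Since ΔxΔp = 4.954e-34 J·s ≥ 5.273e-35 J·s = ℏ/2,
the measurement satisfies the uncertainty principle.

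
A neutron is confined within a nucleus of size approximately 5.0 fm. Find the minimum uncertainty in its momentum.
1.055 × 10^-20 kg·m/s

Using the Heisenberg uncertainty principle:
ΔxΔp ≥ ℏ/2

With Δx ≈ L = 5.000e-15 m (the confinement size):
Δp_min = ℏ/(2Δx)
Δp_min = (1.055e-34 J·s) / (2 × 5.000e-15 m)
Δp_min = 1.055e-20 kg·m/s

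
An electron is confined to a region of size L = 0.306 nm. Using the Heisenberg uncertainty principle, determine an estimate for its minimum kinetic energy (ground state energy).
101.723 meV

Using the uncertainty principle to estimate ground state energy:

1. The position uncertainty is approximately the confinement size:
   Δx ≈ L = 3.060e-10 m

2. From ΔxΔp ≥ ℏ/2, the minimum momentum uncertainty is:
   Δp ≈ ℏ/(2L) = 1.723e-25 kg·m/s

3. The kinetic energy is approximately:
   KE ≈ (Δp)²/(2m) = (1.723e-25)²/(2 × 9.109e-31 kg)
   KE ≈ 1.630e-20 J = 101.723 meV

This is an order-of-magnitude estimate of the ground state energy.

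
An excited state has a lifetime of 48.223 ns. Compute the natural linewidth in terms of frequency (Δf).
1.650 MHz

Using the energy-time uncertainty principle and E = hf:
ΔEΔt ≥ ℏ/2
hΔf·Δt ≥ ℏ/2

The minimum frequency uncertainty is:
Δf = ℏ/(2hτ) = 1/(4πτ)
Δf = 1/(4π × 4.822e-08 s)
Δf = 1.650e+06 Hz = 1.650 MHz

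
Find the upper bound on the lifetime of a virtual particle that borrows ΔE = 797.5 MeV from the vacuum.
4.127 × 10^-25 s

Using the energy-time uncertainty principle:
ΔEΔt ≥ ℏ/2

For a virtual particle borrowing energy ΔE, the maximum lifetime is:
Δt_max = ℏ/(2ΔE)

Converting energy:
ΔE = 797.5 MeV = 1.278e-10 J

Δt_max = (1.055e-34 J·s) / (2 × 1.278e-10 J)
Δt_max = 4.127e-25 s = 4.127 × 10^-25 s

Virtual particles with higher borrowed energy exist for shorter times.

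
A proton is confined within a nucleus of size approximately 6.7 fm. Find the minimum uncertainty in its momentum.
7.870 × 10^-21 kg·m/s

Using the Heisenberg uncertainty principle:
ΔxΔp ≥ ℏ/2

With Δx ≈ L = 6.700e-15 m (the confinement size):
Δp_min = ℏ/(2Δx)
Δp_min = (1.055e-34 J·s) / (2 × 6.700e-15 m)
Δp_min = 7.870e-21 kg·m/s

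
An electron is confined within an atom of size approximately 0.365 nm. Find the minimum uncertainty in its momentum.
1.445 × 10^-25 kg·m/s

Using the Heisenberg uncertainty principle:
ΔxΔp ≥ ℏ/2

With Δx ≈ L = 3.650e-10 m (the confinement size):
Δp_min = ℏ/(2Δx)
Δp_min = (1.055e-34 J·s) / (2 × 3.650e-10 m)
Δp_min = 1.445e-25 kg·m/s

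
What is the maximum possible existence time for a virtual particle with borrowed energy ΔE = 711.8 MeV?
4.624 × 10^-25 s

Using the energy-time uncertainty principle:
ΔEΔt ≥ ℏ/2

For a virtual particle borrowing energy ΔE, the maximum lifetime is:
Δt_max = ℏ/(2ΔE)

Converting energy:
ΔE = 711.8 MeV = 1.140e-10 J

Δt_max = (1.055e-34 J·s) / (2 × 1.140e-10 J)
Δt_max = 4.624e-25 s = 4.624 × 10^-25 s

Virtual particles with higher borrowed energy exist for shorter times.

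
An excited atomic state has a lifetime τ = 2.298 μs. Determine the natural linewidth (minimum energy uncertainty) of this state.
143.214 peV

Using the energy-time uncertainty principle:
ΔEΔt ≥ ℏ/2

The lifetime τ represents the time uncertainty Δt.
The natural linewidth (minimum energy uncertainty) is:

ΔE = ℏ/(2τ)
ΔE = (1.055e-34 J·s) / (2 × 2.298e-06 s)
ΔE = 2.295e-29 J = 143.214 peV

This natural linewidth limits the precision of spectroscopic measurements.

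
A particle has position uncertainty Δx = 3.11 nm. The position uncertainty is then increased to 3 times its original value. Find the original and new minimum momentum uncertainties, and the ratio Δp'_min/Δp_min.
Original Δp_min = 1.695 × 10^-26 kg·m/s; new Δp'_min = 5.652 × 10^-27 kg·m/s; ratio Δp'_min/Δp_min = 1/3.

From the uncertainty principle ΔxΔp ≥ ℏ/2, the minimum momentum uncertainty is Δp_min = ℏ/(2Δx).

Original (Δx = 3.11 nm = 3.110e-09 m):
Δp_min = (1.055e-34 J·s)/(2 × 3.110e-09 m) = 1.695e-26 kg·m/s

When Δx → 3Δx:
Δp'_min = ℏ/(2 × 3Δx) = (1/3) × ℏ/(2Δx) = (1/3) × Δp_min
Δp'_min = 1/3 × 1.695e-26 kg·m/s = 5.652e-27 kg·m/s

Since Δp_min ∝ 1/Δx, when Δx is increased to 3 times its original value, Δp_min decreases to 1/3 of its original value.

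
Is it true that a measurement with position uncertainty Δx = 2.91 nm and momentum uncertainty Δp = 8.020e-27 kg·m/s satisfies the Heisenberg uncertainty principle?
No, it violates the uncertainty principle (impossible measurement).

Calculate the product ΔxΔp:
ΔxΔp = (2.910e-09 m) × (8.020e-27 kg·m/s)
ΔxΔp = 2.334e-35 J·s

Compare to the minimum allowed value ℏ/2:
ℏ/2 = 5.273e-35 J·s

Since ΔxΔp = 2.334e-35 J·s < 5.273e-35 J·s = ℏ/2,
the measurement violates the uncertainty principle.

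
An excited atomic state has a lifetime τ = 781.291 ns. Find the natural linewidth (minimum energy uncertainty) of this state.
421.234 peV

Using the energy-time uncertainty principle:
ΔEΔt ≥ ℏ/2

The lifetime τ represents the time uncertainty Δt.
The natural linewidth (minimum energy uncertainty) is:

ΔE = ℏ/(2τ)
ΔE = (1.055e-34 J·s) / (2 × 7.813e-07 s)
ΔE = 6.749e-29 J = 421.234 peV

This natural linewidth limits the precision of spectroscopic measurements.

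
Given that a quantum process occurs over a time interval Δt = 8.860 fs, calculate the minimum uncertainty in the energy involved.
37.145 meV

Using the energy-time uncertainty principle:
ΔEΔt ≥ ℏ/2

The minimum uncertainty in energy is:
ΔE_min = ℏ/(2Δt)
ΔE_min = (1.055e-34 J·s) / (2 × 8.860e-15 s)
ΔE_min = 5.951e-21 J = 37.145 meV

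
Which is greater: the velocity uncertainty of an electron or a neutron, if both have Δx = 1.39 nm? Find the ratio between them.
The electron has the larger minimum velocity uncertainty, by a ratio of 1838.7.

For both particles, Δp_min = ℏ/(2Δx) = 3.793e-26 kg·m/s (same for both).

The velocity uncertainty is Δv = Δp/m:
- electron: Δv = 3.793e-26 / 9.109e-31 = 4.164e+04 m/s = 41.643 km/s
- neutron: Δv = 3.793e-26 / 1.675e-27 = 2.265e+01 m/s = 22.648 m/s

Ratio: 4.164e+04 / 2.265e+01 = 1838.7

The lighter particle has larger velocity uncertainty because Δv ∝ 1/m.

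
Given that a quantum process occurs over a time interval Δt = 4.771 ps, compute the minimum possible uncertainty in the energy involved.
68.981 μeV

Using the energy-time uncertainty principle:
ΔEΔt ≥ ℏ/2

The minimum uncertainty in energy is:
ΔE_min = ℏ/(2Δt)
ΔE_min = (1.055e-34 J·s) / (2 × 4.771e-12 s)
ΔE_min = 1.105e-23 J = 68.981 μeV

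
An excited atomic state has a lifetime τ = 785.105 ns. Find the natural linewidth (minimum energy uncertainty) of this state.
419.187 peV

Using the energy-time uncertainty principle:
ΔEΔt ≥ ℏ/2

The lifetime τ represents the time uncertainty Δt.
The natural linewidth (minimum energy uncertainty) is:

ΔE = ℏ/(2τ)
ΔE = (1.055e-34 J·s) / (2 × 7.851e-07 s)
ΔE = 6.716e-29 J = 419.187 peV

This natural linewidth limits the precision of spectroscopic measurements.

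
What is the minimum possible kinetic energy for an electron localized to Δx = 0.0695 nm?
1.972 eV

Localizing a particle requires giving it sufficient momentum uncertainty:

1. From uncertainty principle: Δp ≥ ℏ/(2Δx)
   Δp_min = (1.055e-34 J·s) / (2 × 6.950e-11 m)
   Δp_min = 7.587e-25 kg·m/s

2. This momentum uncertainty corresponds to kinetic energy:
   KE ≈ (Δp)²/(2m) = (7.587e-25)²/(2 × 9.109e-31 kg)
   KE = 3.159e-19 J = 1.972 eV

Tighter localization requires more energy.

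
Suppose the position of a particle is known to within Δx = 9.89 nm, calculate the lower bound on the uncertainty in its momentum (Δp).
5.332 × 10^-27 kg·m/s

Using the Heisenberg uncertainty principle:
ΔxΔp ≥ ℏ/2

The minimum uncertainty in momentum is:
Δp_min = ℏ/(2Δx)
Δp_min = (1.055e-34 J·s) / (2 × 9.890e-09 m)
Δp_min = 5.332e-27 kg·m/s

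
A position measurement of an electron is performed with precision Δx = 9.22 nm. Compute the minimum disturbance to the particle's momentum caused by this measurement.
5.719 × 10^-27 kg·m/s

The uncertainty principle implies that measuring position disturbs momentum:
ΔxΔp ≥ ℏ/2

When we measure position with precision Δx, we necessarily introduce a momentum uncertainty:
Δp ≥ ℏ/(2Δx)
Δp_min = (1.055e-34 J·s) / (2 × 9.220e-09 m)
Δp_min = 5.719e-27 kg·m/s

The more precisely we measure position, the greater the momentum disturbance.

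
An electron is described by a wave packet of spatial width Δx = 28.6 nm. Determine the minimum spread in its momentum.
1.844 × 10^-27 kg·m/s

For a wave packet, the spatial width Δx and momentum spread Δp are related by the uncertainty principle:
ΔxΔp ≥ ℏ/2

The minimum momentum spread is:
Δp_min = ℏ/(2Δx)
Δp_min = (1.055e-34 J·s) / (2 × 2.860e-08 m)
Δp_min = 1.844e-27 kg·m/s

A wave packet cannot have both a well-defined position and well-defined momentum.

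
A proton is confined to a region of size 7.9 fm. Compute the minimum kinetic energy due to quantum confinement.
83.119 keV

Using the uncertainty principle:

1. Position uncertainty: Δx ≈ 7.900e-15 m
2. Minimum momentum uncertainty: Δp = ℏ/(2Δx) = 6.675e-21 kg·m/s
3. Minimum kinetic energy:
   KE = (Δp)²/(2m) = (6.675e-21)²/(2 × 1.673e-27 kg)
   KE = 1.332e-14 J = 83.119 keV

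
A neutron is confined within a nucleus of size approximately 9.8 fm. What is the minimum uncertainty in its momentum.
5.380 × 10^-21 kg·m/s

Using the Heisenberg uncertainty principle:
ΔxΔp ≥ ℏ/2

With Δx ≈ L = 9.800e-15 m (the confinement size):
Δp_min = ℏ/(2Δx)
Δp_min = (1.055e-34 J·s) / (2 × 9.800e-15 m)
Δp_min = 5.380e-21 kg·m/s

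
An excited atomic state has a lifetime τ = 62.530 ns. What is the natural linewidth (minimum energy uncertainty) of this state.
5.263 neV

Using the energy-time uncertainty principle:
ΔEΔt ≥ ℏ/2

The lifetime τ represents the time uncertainty Δt.
The natural linewidth (minimum energy uncertainty) is:

ΔE = ℏ/(2τ)
ΔE = (1.055e-34 J·s) / (2 × 6.253e-08 s)
ΔE = 8.433e-28 J = 5.263 neV

This natural linewidth limits the precision of spectroscopic measurements.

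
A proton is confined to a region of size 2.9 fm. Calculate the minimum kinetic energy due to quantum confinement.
616.820 keV

Using the uncertainty principle:

1. Position uncertainty: Δx ≈ 2.900e-15 m
2. Minimum momentum uncertainty: Δp = ℏ/(2Δx) = 1.818e-20 kg·m/s
3. Minimum kinetic energy:
   KE = (Δp)²/(2m) = (1.818e-20)²/(2 × 1.673e-27 kg)
   KE = 9.883e-14 J = 616.820 keV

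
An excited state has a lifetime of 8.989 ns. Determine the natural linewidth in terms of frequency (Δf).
8.853 MHz

Using the energy-time uncertainty principle and E = hf:
ΔEΔt ≥ ℏ/2
hΔf·Δt ≥ ℏ/2

The minimum frequency uncertainty is:
Δf = ℏ/(2hτ) = 1/(4πτ)
Δf = 1/(4π × 8.989e-09 s)
Δf = 8.853e+06 Hz = 8.853 MHz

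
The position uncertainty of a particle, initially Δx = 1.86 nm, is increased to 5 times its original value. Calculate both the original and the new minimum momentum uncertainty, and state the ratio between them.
Original Δp_min = 2.835 × 10^-26 kg·m/s; new Δp'_min = 5.670 × 10^-27 kg·m/s; ratio Δp'_min/Δp_min = 1/5.

From the uncertainty principle ΔxΔp ≥ ℏ/2, the minimum momentum uncertainty is Δp_min = ℏ/(2Δx).

Original (Δx = 1.86 nm = 1.860e-09 m):
Δp_min = (1.055e-34 J·s)/(2 × 1.860e-09 m) = 2.835e-26 kg·m/s

When Δx → 5Δx:
Δp'_min = ℏ/(2 × 5Δx) = (1/5) × ℏ/(2Δx) = (1/5) × Δp_min
Δp'_min = 1/5 × 2.835e-26 kg·m/s = 5.670e-27 kg·m/s

Since Δp_min ∝ 1/Δx, when Δx is increased to 5 times its original value, Δp_min decreases to 1/5 of its original value.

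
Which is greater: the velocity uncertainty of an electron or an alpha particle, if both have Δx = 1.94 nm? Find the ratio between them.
The electron has the larger minimum velocity uncertainty, by a ratio of 7294.3.

For both particles, Δp_min = ℏ/(2Δx) = 2.718e-26 kg·m/s (same for both).

The velocity uncertainty is Δv = Δp/m:
- electron: Δv = 2.718e-26 / 9.109e-31 = 2.984e+04 m/s = 29.837 km/s
- alpha particle: Δv = 2.718e-26 / 6.645e-27 = 4.090e+00 m/s = 4.090 m/s

Ratio: 2.984e+04 / 4.090e+00 = 7294.3

The lighter particle has larger velocity uncertainty because Δv ∝ 1/m.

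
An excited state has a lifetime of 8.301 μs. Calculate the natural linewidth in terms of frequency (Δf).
9.586 kHz

Using the energy-time uncertainty principle and E = hf:
ΔEΔt ≥ ℏ/2
hΔf·Δt ≥ ℏ/2

The minimum frequency uncertainty is:
Δf = ℏ/(2hτ) = 1/(4πτ)
Δf = 1/(4π × 8.301e-06 s)
Δf = 9.586e+03 Hz = 9.586 kHz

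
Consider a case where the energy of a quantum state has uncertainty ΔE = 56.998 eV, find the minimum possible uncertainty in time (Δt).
5.774 as

Using the energy-time uncertainty principle:
ΔEΔt ≥ ℏ/2

The minimum uncertainty in time is:
Δt_min = ℏ/(2ΔE)
Δt_min = (1.055e-34 J·s) / (2 × 9.132e-18 J)
Δt_min = 5.774e-18 s = 5.774 as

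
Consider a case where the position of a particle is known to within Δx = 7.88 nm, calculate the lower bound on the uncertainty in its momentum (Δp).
6.691 × 10^-27 kg·m/s

Using the Heisenberg uncertainty principle:
ΔxΔp ≥ ℏ/2

The minimum uncertainty in momentum is:
Δp_min = ℏ/(2Δx)
Δp_min = (1.055e-34 J·s) / (2 × 7.880e-09 m)
Δp_min = 6.691e-27 kg·m/s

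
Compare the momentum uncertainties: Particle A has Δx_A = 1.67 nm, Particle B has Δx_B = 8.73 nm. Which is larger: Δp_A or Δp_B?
Particle A has the larger minimum momentum uncertainty, by a factor of 5.23.

For each particle, the minimum momentum uncertainty is Δp_min = ℏ/(2Δx):

Particle A: Δp_A = ℏ/(2×1.670e-09 m) = 3.157e-26 kg·m/s
Particle B: Δp_B = ℏ/(2×8.730e-09 m) = 6.040e-27 kg·m/s

Ratio: Δp_A/Δp_B = 5.23

Since Δp_min ∝ 1/Δx, the particle with smaller position uncertainty (A) has larger momentum uncertainty.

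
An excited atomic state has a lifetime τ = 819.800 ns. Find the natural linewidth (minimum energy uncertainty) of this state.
401.447 peV

Using the energy-time uncertainty principle:
ΔEΔt ≥ ℏ/2

The lifetime τ represents the time uncertainty Δt.
The natural linewidth (minimum energy uncertainty) is:

ΔE = ℏ/(2τ)
ΔE = (1.055e-34 J·s) / (2 × 8.198e-07 s)
ΔE = 6.432e-29 J = 401.447 peV

This natural linewidth limits the precision of spectroscopic measurements.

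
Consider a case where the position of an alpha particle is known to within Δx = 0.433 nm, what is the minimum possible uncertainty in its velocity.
18.327 m/s

Using the Heisenberg uncertainty principle and Δp = mΔv:
ΔxΔp ≥ ℏ/2
Δx(mΔv) ≥ ℏ/2

The minimum uncertainty in velocity is:
Δv_min = ℏ/(2mΔx)
Δv_min = (1.055e-34 J·s) / (2 × 6.645e-27 kg × 4.330e-10 m)
Δv_min = 1.833e+01 m/s = 18.327 m/s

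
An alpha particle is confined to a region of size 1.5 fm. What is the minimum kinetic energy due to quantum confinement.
580.359 keV

Using the uncertainty principle:

1. Position uncertainty: Δx ≈ 1.500e-15 m
2. Minimum momentum uncertainty: Δp = ℏ/(2Δx) = 3.515e-20 kg·m/s
3. Minimum kinetic energy:
   KE = (Δp)²/(2m) = (3.515e-20)²/(2 × 6.645e-27 kg)
   KE = 9.298e-14 J = 580.359 keV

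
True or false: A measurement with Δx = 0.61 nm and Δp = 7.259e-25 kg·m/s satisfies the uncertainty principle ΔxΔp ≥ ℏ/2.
Yes, it satisfies the uncertainty principle.

Calculate the product ΔxΔp:
ΔxΔp = (6.100e-10 m) × (7.259e-25 kg·m/s)
ΔxΔp = 4.428e-34 J·s

Compare to the minimum allowed value ℏ/2:
ℏ/2 = 5.273e-35 J·s

Since ΔxΔp = 4.428e-34 J·s ≥ 5.273e-35 J·s = ℏ/2,
the measurement satisfies the uncertainty principle.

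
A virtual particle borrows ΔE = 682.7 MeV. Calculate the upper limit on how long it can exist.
4.821 × 10^-25 s

Using the energy-time uncertainty principle:
ΔEΔt ≥ ℏ/2

For a virtual particle borrowing energy ΔE, the maximum lifetime is:
Δt_max = ℏ/(2ΔE)

Converting energy:
ΔE = 682.7 MeV = 1.094e-10 J

Δt_max = (1.055e-34 J·s) / (2 × 1.094e-10 J)
Δt_max = 4.821e-25 s = 4.821 × 10^-25 s

Virtual particles with higher borrowed energy exist for shorter times.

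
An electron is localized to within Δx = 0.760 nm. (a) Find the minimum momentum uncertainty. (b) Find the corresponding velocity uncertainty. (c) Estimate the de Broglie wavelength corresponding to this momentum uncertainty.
(a) Δp_min = 6.938 × 10^-26 kg·m/s
(b) Δv_min = 76.163 km/s
(c) λ_dB = 9.550 nm

Step-by-step:

(a) From the uncertainty principle:
Δp_min = ℏ/(2Δx) = (1.055e-34 J·s)/(2 × 7.600e-10 m) = 6.938e-26 kg·m/s

(b) The velocity uncertainty:
Δv = Δp/m = (6.938e-26 kg·m/s)/(9.109e-31 kg) = 7.616e+04 m/s = 76.163 km/s

(c) The de Broglie wavelength for this momentum:
λ = h/p = (6.626e-34 J·s)/(6.938e-26 kg·m/s) = 9.550e-09 m = 9.550 nm

Note: The de Broglie wavelength is comparable to the localization size, as expected from wave-particle duality.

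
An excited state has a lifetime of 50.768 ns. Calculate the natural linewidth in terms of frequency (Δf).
1.567 MHz

Using the energy-time uncertainty principle and E = hf:
ΔEΔt ≥ ℏ/2
hΔf·Δt ≥ ℏ/2

The minimum frequency uncertainty is:
Δf = ℏ/(2hτ) = 1/(4πτ)
Δf = 1/(4π × 5.077e-08 s)
Δf = 1.567e+06 Hz = 1.567 MHz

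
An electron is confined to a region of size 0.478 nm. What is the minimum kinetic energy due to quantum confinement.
41.688 meV

Using the uncertainty principle:

1. Position uncertainty: Δx ≈ 4.780e-10 m
2. Minimum momentum uncertainty: Δp = ℏ/(2Δx) = 1.103e-25 kg·m/s
3. Minimum kinetic energy:
   KE = (Δp)²/(2m) = (1.103e-25)²/(2 × 9.109e-31 kg)
   KE = 6.679e-21 J = 41.688 meV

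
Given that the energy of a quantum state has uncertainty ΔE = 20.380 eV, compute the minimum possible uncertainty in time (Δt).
16.148 as

Using the energy-time uncertainty principle:
ΔEΔt ≥ ℏ/2

The minimum uncertainty in time is:
Δt_min = ℏ/(2ΔE)
Δt_min = (1.055e-34 J·s) / (2 × 3.265e-18 J)
Δt_min = 1.615e-17 s = 16.148 as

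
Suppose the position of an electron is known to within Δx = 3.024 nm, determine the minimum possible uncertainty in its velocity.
19.141 km/s

Using the Heisenberg uncertainty principle and Δp = mΔv:
ΔxΔp ≥ ℏ/2
Δx(mΔv) ≥ ℏ/2

The minimum uncertainty in velocity is:
Δv_min = ℏ/(2mΔx)
Δv_min = (1.055e-34 J·s) / (2 × 9.109e-31 kg × 3.024e-09 m)
Δv_min = 1.914e+04 m/s = 19.141 km/s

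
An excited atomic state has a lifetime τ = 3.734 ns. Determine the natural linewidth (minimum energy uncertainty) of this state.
88.138 neV

Using the energy-time uncertainty principle:
ΔEΔt ≥ ℏ/2

The lifetime τ represents the time uncertainty Δt.
The natural linewidth (minimum energy uncertainty) is:

ΔE = ℏ/(2τ)
ΔE = (1.055e-34 J·s) / (2 × 3.734e-09 s)
ΔE = 1.412e-26 J = 88.138 neV

This natural linewidth limits the precision of spectroscopic measurements.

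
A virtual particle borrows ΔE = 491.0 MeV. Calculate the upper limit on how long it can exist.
6.703 × 10^-25 s

Using the energy-time uncertainty principle:
ΔEΔt ≥ ℏ/2

For a virtual particle borrowing energy ΔE, the maximum lifetime is:
Δt_max = ℏ/(2ΔE)

Converting energy:
ΔE = 491.0 MeV = 7.867e-11 J

Δt_max = (1.055e-34 J·s) / (2 × 7.867e-11 J)
Δt_max = 6.703e-25 s = 6.703 × 10^-25 s

Virtual particles with higher borrowed energy exist for shorter times.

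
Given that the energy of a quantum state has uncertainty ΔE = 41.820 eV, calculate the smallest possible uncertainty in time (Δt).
7.870 as

Using the energy-time uncertainty principle:
ΔEΔt ≥ ℏ/2

The minimum uncertainty in time is:
Δt_min = ℏ/(2ΔE)
Δt_min = (1.055e-34 J·s) / (2 × 6.700e-18 J)
Δt_min = 7.870e-18 s = 7.870 as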